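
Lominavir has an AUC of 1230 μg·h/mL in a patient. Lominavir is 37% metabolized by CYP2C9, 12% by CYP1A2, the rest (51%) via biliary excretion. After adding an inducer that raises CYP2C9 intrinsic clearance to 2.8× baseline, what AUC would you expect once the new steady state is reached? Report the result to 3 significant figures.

CYP2C9: 0.37 × 2.8 = 1.036
CYP1A2: 0.12 (unchanged)
Other: 0.51 (unchanged)
New clearance relative to baseline: 1.036 + 0.12 + 0.51 = 1.666.
AUC ∝ 1/CL, so new value = 1230 / 1.666 = 738 μg·h/mL.

738 μg·h/mL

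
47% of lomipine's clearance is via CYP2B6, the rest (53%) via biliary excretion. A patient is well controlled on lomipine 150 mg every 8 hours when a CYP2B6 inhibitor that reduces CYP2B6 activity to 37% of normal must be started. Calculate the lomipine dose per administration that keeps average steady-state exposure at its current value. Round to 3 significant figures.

106 mg

The CYP2B6 pathway (47% of clearance) falls to 0.37× activity: 0.47 × 0.37 = 0.1739.
Non-CYP routes (53%) are unchanged.
CL_new/CL_old = 0.1739 + 0.53 = 0.7039.
Css,avg = (dose rate)/CL, so holding Css fixed requires dose ∝ CL: 150 × 0.7039 = 106 mg.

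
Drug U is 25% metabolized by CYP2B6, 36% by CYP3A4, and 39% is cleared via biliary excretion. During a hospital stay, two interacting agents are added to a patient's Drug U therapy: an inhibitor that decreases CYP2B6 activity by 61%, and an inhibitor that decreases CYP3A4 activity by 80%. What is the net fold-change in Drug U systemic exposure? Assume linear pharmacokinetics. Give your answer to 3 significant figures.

1.79

CYP2B6: 0.25 × 0.39 = 0.0975
CYP3A4: 0.36 × 0.2 = 0.072
Other: 0.39 (unchanged)
New clearance relative to baseline: 0.0975 + 0.072 + 0.39 = 0.5595.
Systemic exposure ∝ 1/CL: fold-change = 1 / 0.5595 = 1.79.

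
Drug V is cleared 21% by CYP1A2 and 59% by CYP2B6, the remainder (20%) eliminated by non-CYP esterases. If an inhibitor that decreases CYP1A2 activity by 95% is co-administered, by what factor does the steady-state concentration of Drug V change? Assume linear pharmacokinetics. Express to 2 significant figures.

CYP1A2: 0.21 × 0.05 = 0.0105
CYP2B6: 0.59 (unchanged)
Other: 0.2 (unchanged)
Relative clearance = 0.0105 + 0.59 + 0.2 = 0.8005.
Steady-state concentration ratio = CL_old/CL_new = 1 / 0.8005 = 1.2.

1.2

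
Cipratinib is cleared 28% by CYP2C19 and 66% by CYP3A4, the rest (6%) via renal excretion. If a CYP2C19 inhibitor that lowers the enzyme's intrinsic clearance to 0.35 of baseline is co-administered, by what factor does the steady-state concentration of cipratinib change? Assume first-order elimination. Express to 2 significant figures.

The CYP2C19 pathway (28% of clearance) drops to 0.35× activity: 0.28 × 0.35 = 0.098.
CYP3A4 (66%) and the residual 6% are unaffected.
CL_new/CL_old = 0.098 + 0.66 + 0.06 = 0.818.
Steady-state concentration ratio = CL_old/CL_new = 1 / 0.818 = 1.2.

1.2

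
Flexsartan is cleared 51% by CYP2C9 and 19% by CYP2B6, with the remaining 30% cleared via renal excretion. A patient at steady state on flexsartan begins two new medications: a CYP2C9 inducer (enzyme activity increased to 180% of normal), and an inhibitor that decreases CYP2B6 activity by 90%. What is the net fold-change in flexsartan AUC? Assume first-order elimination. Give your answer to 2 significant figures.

The CYP2C9 pathway (51% of clearance) is boosted to 1.8× activity: 0.51 × 1.8 = 0.918.
The CYP2B6 pathway (19% of clearance) drops to 0.1× activity: 0.19 × 0.1 = 0.019.
The remaining 30% of clearance is unaffected.
CL_new/CL_old = 0.918 + 0.019 + 0.3 = 1.237.
Net AUC ratio = 1 / 1.237 = 0.81.

0.81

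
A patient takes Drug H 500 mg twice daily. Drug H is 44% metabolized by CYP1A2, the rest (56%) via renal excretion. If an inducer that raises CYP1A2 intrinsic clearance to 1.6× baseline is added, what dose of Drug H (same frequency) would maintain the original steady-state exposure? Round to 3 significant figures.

The CYP1A2 pathway (44% of clearance) increases to 1.6× activity: 0.44 × 1.6 = 0.704.
Non-CYP routes (56%) are unchanged.
CL_new/CL_old = 0.704 + 0.56 = 1.264.
Css,avg = (dose rate)/CL, so holding Css fixed requires dose ∝ CL: 500 × 1.264 = 632 mg.

632 mg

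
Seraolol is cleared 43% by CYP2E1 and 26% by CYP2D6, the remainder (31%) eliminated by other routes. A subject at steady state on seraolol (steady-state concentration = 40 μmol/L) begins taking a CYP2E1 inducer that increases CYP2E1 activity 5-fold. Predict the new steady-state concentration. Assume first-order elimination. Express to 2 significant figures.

The CYP2E1 pathway (43% of clearance) rises to 5× activity: 0.43 × 5 = 2.15.
CYP2D6 (26%) and the residual 31% are unaffected.
CL_new/CL_old = 2.15 + 0.26 + 0.31 = 2.72.
With dosing unchanged, steady-state concentration scales as 1/CL: 40 / 2.72 = 15 μmol/L.

15 μmol/L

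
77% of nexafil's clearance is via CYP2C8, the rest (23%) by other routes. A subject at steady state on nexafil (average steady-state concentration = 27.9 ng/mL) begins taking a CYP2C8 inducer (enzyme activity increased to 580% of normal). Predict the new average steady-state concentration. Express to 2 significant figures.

5.9 ng/mL

The CYP2C8 pathway (77% of clearance) increases to 5.8× activity: 0.77 × 5.8 = 4.466.
The remaining 23% of clearance is unaffected.
Relative clearance = 4.466 + 0.23 = 4.696.
Average steady-state concentration ∝ 1/CL, so new value = 27.9 / 4.696 = 5.9 ng/mL.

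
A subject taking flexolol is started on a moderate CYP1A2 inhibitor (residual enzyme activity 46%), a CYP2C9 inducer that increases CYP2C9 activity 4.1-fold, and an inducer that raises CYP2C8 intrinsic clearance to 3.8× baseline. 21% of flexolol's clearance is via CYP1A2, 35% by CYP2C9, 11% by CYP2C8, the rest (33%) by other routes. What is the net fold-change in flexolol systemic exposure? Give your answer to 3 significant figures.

0.439

The CYP1A2 pathway (21% of clearance) falls to 0.46× activity: 0.21 × 0.46 = 0.0966.
The CYP2C9 pathway (35% of clearance) rises to 4.1× activity: 0.35 × 4.1 = 1.435.
The CYP2C8 pathway (11% of clearance) rises to 3.8× activity: 0.11 × 3.8 = 0.418.
Non-CYP routes (33%) are unchanged.
New clearance relative to baseline: 0.0966 + 1.435 + 0.418 + 0.33 = 2.2796.
Systemic exposure ∝ 1/CL: fold-change = 1 / 2.2796 = 0.439.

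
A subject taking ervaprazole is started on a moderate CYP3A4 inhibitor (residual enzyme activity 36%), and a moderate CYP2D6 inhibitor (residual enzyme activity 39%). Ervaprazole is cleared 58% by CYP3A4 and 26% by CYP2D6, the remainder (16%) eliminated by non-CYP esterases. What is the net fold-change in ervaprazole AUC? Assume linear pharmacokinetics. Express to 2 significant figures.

2.1

CYP3A4: 0.58 × 0.36 = 0.2088
CYP2D6: 0.26 × 0.39 = 0.1014
Other: 0.16 (unchanged)
CL_new/CL_old = 0.2088 + 0.1014 + 0.16 = 0.4702.
Because AUC varies inversely with clearance, the combined effect is 1 / 0.4702 = 2.1.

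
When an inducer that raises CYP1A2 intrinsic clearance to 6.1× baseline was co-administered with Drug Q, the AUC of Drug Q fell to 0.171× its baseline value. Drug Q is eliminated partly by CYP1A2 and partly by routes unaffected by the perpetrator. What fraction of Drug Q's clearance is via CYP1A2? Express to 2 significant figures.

0.95

CL'/CL = 1 / 0.171 = 5.848
6.1·fm + (1 − fm) = 5.848
fm = (5.848 − 1) / (6.1 − 1) = 0.95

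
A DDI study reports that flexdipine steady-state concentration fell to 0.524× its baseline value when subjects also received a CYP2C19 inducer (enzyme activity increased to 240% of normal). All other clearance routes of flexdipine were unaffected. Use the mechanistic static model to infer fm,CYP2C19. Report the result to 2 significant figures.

Let x = fm,CYP2C19. Because steady-state concentration ∝ 1/CL, relative clearance rose to 1/0.524 = 1.908.
Only the CYP2C19 route changed, so 1.908 = x·2.4 + (1 − x), giving x = 0.65.

0.65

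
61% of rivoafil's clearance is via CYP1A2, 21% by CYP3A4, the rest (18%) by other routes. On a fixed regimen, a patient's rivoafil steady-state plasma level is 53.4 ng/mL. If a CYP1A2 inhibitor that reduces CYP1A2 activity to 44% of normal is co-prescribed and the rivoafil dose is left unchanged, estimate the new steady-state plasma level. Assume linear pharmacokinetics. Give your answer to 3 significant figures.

81.1 ng/mL

The CYP1A2 pathway (61% of clearance) is reduced to 0.44× activity: 0.61 × 0.44 = 0.2684.
CYP3A4 (21%) and the residual 18% are unaffected.
CL_new/CL_old = 0.2684 + 0.21 + 0.18 = 0.6584.
With dosing unchanged, steady-state plasma level scales as 1/CL: 53.4 / 0.6584 = 81.1 ng/mL.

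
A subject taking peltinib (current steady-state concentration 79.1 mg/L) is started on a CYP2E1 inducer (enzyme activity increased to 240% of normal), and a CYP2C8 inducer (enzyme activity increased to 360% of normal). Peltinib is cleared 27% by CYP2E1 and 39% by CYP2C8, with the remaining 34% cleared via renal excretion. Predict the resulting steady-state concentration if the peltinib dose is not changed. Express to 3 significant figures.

33.1 mg/L

The CYP2E1 pathway (27% of clearance) rises to 2.4× activity: 0.27 × 2.4 = 0.648.
The CYP2C8 pathway (39% of clearance) is boosted to 3.6× activity: 0.39 × 3.6 = 1.404.
The remaining 34% of clearance is unaffected.
New clearance relative to baseline: 0.648 + 1.404 + 0.34 = 2.392.
Steady-state concentration ∝ 1/CL: new value = 79.1 / 2.392 = 33.1 mg/L.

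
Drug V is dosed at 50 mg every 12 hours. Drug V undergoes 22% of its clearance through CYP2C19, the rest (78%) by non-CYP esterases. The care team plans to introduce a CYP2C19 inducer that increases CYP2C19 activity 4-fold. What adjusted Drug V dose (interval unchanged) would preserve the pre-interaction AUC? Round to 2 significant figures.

CYP2C19: 0.22 × 4 = 0.88
Other: 0.78 (unchanged)
CL_new/CL_old = 0.88 + 0.78 = 1.66.
To maintain the same steady-state level, dose must scale with clearance: new dose = 50 × 1.66 = 83 mg.

83 mg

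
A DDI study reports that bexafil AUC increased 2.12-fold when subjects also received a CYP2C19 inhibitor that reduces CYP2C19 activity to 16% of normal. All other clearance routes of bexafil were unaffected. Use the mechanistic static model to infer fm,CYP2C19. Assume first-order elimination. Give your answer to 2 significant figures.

0.63

CL'/CL = 1 / 2.12 = 0.4717
0.16·fm + (1 − fm) = 0.4717
fm = (0.4717 − 1) / (0.16 − 1) = 0.63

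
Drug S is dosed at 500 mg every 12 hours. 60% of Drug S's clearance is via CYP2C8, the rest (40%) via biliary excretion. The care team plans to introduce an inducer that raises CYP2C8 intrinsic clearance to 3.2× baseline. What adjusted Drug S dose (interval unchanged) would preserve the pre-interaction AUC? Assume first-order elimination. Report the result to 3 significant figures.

The CYP2C8 pathway (60% of clearance) rises to 3.2× activity: 0.6 × 3.2 = 1.92.
Non-CYP routes (40%) are unchanged.
CL_new/CL_old = 1.92 + 0.4 = 2.32.
Exposure is unchanged when dose changes in proportion to clearance. New dose = 500 mg × 2.32 = 1.16 × 10³ mg.

1.16 × 10³ mg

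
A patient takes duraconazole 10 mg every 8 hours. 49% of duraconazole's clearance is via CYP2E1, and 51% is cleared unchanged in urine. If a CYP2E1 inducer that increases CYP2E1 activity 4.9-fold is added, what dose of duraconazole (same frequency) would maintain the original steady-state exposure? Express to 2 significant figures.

CYP2E1: 0.49 × 4.9 = 2.401
Other: 0.51 (unchanged)
New clearance relative to baseline: 2.401 + 0.51 = 2.911.
Exposure is unchanged when dose changes in proportion to clearance. New dose = 10 mg × 2.911 = 29 mg.

29 mg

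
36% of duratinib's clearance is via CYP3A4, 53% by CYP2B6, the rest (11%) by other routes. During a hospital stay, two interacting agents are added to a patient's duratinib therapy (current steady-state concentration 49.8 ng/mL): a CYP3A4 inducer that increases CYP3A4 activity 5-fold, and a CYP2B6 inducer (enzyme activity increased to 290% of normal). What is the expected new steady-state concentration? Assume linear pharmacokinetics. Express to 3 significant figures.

14.4 ng/mL

CYP3A4: 0.36 × 5 = 1.8
CYP2B6: 0.53 × 2.9 = 1.537
Other: 0.11 (unchanged)
New clearance relative to baseline: 1.8 + 1.537 + 0.11 = 3.447.
Dividing the baseline by the relative clearance: 49.8 / 3.447 = 14.4 ng/mL.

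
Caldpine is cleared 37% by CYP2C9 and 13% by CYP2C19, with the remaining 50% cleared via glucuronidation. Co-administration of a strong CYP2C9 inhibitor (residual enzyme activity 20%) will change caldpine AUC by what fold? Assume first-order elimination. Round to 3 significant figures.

1.42

The CYP2C9 pathway (37% of clearance) falls to 0.2× activity: 0.37 × 0.2 = 0.074.
CYP2C19 (13%) and the residual 50% are unaffected.
CL_new/CL_old = 0.074 + 0.13 + 0.5 = 0.704.
Since AUC ∝ 1/CL, the ratio is 1 / 0.704 = 1.42.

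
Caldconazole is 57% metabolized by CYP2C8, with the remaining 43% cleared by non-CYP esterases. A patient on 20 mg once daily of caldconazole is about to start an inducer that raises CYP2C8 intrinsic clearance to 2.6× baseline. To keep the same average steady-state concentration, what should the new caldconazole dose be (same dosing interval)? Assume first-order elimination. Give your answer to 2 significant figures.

CYP2C8: 0.57 × 2.6 = 1.482
Other: 0.43 (unchanged)
CL_new/CL_old = 1.482 + 0.43 = 1.912.
Css,avg = (dose rate)/CL, so holding Css fixed requires dose ∝ CL: 20 × 1.912 = 38 mg.

38 mg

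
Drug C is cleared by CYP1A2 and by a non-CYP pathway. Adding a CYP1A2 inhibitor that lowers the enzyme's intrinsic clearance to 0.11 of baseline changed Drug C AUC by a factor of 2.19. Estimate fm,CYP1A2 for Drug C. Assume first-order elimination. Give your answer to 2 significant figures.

0.61

CL'/CL = 1 / 2.19 = 0.4566
0.11·fm + (1 − fm) = 0.4566
fm = (0.4566 − 1) / (0.11 − 1) = 0.61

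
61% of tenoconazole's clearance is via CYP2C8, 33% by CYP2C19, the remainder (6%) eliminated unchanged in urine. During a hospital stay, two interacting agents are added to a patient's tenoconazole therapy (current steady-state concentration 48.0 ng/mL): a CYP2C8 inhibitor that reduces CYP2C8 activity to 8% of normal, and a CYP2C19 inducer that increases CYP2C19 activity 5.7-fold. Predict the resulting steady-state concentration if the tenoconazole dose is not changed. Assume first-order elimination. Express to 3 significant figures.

CYP2C8: 0.61 × 0.08 = 0.0488
CYP2C19: 0.33 × 5.7 = 1.881
Other: 0.06 (unchanged)
New clearance relative to baseline: 0.0488 + 1.881 + 0.06 = 1.9898.
Steady-state concentration ∝ 1/CL: new value = 48.0 / 1.9898 = 24.1 ng/mL.

24.1 ng/mL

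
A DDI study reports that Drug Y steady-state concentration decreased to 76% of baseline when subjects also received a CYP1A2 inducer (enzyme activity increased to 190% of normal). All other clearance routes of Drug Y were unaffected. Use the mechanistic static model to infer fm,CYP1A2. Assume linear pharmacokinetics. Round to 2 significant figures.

Write x for the fraction cleared via CYP1A2. The observed steady-state concentration change means clearance rose to 1/0.760 = 1.316 of baseline.
Setting x·1.9 + (1 − x) = 1.316 and solving: x = (1.316 − 1)/(1.9 − 1) = 0.35.

0.35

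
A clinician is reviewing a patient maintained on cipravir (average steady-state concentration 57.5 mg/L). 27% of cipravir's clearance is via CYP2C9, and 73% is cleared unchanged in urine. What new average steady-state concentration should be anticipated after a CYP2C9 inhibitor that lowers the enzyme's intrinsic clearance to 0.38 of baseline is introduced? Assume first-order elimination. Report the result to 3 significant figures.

69.1 mg/L

The CYP2C9 pathway (27% of clearance) drops to 0.38× activity: 0.27 × 0.38 = 0.1026.
Non-CYP routes (73%) are unchanged.
CL_new/CL_old = 0.1026 + 0.73 = 0.8326.
New average steady-state concentration = baseline ÷ relative clearance = 57.5 / 0.8326 = 69.1 mg/L.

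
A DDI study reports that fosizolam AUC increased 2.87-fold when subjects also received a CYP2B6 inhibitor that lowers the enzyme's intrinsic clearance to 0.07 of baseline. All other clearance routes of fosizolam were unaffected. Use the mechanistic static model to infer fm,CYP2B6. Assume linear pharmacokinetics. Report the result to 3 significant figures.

Let x = fm,CYP2B6. Because AUC ∝ 1/CL, relative clearance fell to 1/2.87 = 0.3484.
Only the CYP2B6 route changed, so 0.3484 = x·0.07 + (1 − x), giving x = 0.701.

0.701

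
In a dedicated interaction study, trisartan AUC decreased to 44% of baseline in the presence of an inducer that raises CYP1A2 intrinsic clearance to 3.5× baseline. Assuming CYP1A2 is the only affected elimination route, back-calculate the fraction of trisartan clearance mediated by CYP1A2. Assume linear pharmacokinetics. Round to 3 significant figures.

0.509

Write x for the fraction cleared via CYP1A2. The observed AUC change means clearance rose to 1/0.440 = 2.273 of baseline.
Only the CYP1A2 route changed, so 2.273 = x·3.5 + (1 − x), giving x = 0.509.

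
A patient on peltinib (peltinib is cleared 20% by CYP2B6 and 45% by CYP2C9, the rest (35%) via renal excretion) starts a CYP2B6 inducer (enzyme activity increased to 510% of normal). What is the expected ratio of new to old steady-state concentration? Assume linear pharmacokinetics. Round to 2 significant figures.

0.55

The CYP2B6 pathway (20% of clearance) is boosted to 5.1× activity: 0.2 × 5.1 = 1.02.
CYP2C9 (45%) and the residual 35% are unaffected.
Relative clearance = 1.02 + 0.45 + 0.35 = 1.82.
Steady-state concentration ratio = CL_old/CL_new = 1 / 1.82 = 0.55.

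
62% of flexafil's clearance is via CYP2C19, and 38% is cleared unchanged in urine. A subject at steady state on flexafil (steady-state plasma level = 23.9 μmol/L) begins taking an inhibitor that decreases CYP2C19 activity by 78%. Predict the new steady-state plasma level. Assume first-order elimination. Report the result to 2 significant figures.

46 μmol/L

The CYP2C19 pathway (62% of clearance) is reduced to 0.22× activity: 0.62 × 0.22 = 0.1364.
The remaining 38% of clearance is unaffected.
New clearance relative to baseline: 0.1364 + 0.38 = 0.5164.
With dosing unchanged, steady-state plasma level scales as 1/CL: 23.9 / 0.5164 = 46 μmol/L.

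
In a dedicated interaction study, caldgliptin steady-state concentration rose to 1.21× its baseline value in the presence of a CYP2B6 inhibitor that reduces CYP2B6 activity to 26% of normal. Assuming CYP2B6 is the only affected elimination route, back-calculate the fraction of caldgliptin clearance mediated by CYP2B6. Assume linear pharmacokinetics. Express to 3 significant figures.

CL'/CL = 1 / 1.21 = 0.8264
0.26·fm + (1 − fm) = 0.8264
fm = (0.8264 − 1) / (0.26 − 1) = 0.235

0.235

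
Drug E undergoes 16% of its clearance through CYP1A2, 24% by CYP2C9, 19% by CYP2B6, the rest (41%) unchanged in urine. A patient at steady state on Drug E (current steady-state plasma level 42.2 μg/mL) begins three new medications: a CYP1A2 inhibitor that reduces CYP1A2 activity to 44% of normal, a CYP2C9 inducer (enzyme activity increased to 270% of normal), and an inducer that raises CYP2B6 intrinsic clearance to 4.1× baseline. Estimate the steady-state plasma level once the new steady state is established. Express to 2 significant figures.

CYP1A2: 0.16 × 0.44 = 0.0704
CYP2C9: 0.24 × 2.7 = 0.648
CYP2B6: 0.19 × 4.1 = 0.779
Other: 0.41 (unchanged)
New clearance relative to baseline: 0.0704 + 0.648 + 0.779 + 0.41 = 1.9074.
Dividing the baseline by the relative clearance: 42.2 / 1.9074 = 22 μg/mL.

22 μg/mL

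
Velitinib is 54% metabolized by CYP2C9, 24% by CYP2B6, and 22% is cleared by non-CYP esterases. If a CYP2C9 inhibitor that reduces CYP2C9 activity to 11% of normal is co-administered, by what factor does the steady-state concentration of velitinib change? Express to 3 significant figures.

The CYP2C9 pathway (54% of clearance) is reduced to 0.11× activity: 0.54 × 0.11 = 0.0594.
CYP2B6 (24%) and the residual 22% are unaffected.
CL_new/CL_old = 0.0594 + 0.24 + 0.22 = 0.5194.
Steady-state concentration is inversely proportional to clearance, so the fold-change is 1 / 0.5194 = 1.93.

1.93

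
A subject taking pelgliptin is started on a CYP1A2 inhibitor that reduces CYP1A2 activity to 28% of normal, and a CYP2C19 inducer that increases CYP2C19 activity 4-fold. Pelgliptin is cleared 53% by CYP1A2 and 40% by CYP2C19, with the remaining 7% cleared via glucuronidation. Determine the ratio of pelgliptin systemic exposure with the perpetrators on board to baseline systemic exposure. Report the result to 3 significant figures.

CYP1A2: 0.53 × 0.28 = 0.1484
CYP2C19: 0.4 × 4 = 1.6
Other: 0.07 (unchanged)
New clearance relative to baseline: 0.1484 + 1.6 + 0.07 = 1.8184.
Net systemic exposure ratio = 1 / 1.8184 = 0.550.

0.550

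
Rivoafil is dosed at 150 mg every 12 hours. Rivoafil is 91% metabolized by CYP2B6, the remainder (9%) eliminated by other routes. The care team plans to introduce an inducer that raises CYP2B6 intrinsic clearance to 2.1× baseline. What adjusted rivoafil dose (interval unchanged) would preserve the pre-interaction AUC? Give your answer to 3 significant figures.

300 mg

CYP2B6: 0.91 × 2.1 = 1.911
Other: 0.09 (unchanged)
CL_new/CL_old = 1.911 + 0.09 = 2.001.
Css,avg = (dose rate)/CL, so holding Css fixed requires dose ∝ CL: 150 × 2.001 = 300 mg.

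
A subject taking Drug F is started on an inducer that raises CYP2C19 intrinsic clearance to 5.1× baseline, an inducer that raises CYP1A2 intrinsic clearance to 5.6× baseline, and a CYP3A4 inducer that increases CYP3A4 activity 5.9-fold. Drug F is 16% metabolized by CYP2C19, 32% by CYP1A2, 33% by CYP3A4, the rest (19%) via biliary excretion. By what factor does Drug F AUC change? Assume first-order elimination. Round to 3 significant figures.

0.211

The CYP2C19 pathway (16% of clearance) is boosted to 5.1× activity: 0.16 × 5.1 = 0.816.
The CYP1A2 pathway (32% of clearance) rises to 5.6× activity: 0.32 × 5.6 = 1.792.
The CYP3A4 pathway (33% of clearance) increases to 5.9× activity: 0.33 × 5.9 = 1.947.
Non-CYP routes (19%) are unchanged.
CL_new/CL_old = 0.816 + 1.792 + 1.947 + 0.19 = 4.745.
Because AUC varies inversely with clearance, the combined effect is 1 / 4.745 = 0.211.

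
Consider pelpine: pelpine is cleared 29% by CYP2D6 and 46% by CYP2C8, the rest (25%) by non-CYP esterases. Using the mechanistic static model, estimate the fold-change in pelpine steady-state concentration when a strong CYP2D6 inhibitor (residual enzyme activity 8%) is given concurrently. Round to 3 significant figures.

1.36

CYP2D6: 0.29 × 0.08 = 0.0232
CYP2C8: 0.46 (unchanged)
Other: 0.25 (unchanged)
New clearance relative to baseline: 0.0232 + 0.46 + 0.25 = 0.7332.
Steady-state concentration is inversely proportional to clearance, so the fold-change is 1 / 0.7332 = 1.36.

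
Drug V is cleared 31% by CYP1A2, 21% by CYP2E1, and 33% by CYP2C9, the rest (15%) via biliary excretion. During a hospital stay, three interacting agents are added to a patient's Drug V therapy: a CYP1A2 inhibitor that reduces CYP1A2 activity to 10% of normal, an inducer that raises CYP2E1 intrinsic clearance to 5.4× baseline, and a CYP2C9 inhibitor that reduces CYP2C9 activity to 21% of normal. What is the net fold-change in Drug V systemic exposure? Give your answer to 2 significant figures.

0.72

CYP1A2: 0.31 × 0.1 = 0.031
CYP2E1: 0.21 × 5.4 = 1.134
CYP2C9: 0.33 × 0.21 = 0.0693
Other: 0.15 (unchanged)
CL_new/CL_old = 0.031 + 1.134 + 0.0693 + 0.15 = 1.3843.
Net systemic exposure ratio = 1 / 1.3843 = 0.72.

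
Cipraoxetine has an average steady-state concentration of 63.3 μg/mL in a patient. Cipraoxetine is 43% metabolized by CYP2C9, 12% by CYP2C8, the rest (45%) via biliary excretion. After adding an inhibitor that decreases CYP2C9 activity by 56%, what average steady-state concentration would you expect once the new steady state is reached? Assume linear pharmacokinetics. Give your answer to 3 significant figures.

83.4 μg/mL

The CYP2C9 pathway (43% of clearance) is reduced to 0.44× activity: 0.43 × 0.44 = 0.1892.
CYP2C8 (12%) and the residual 45% are unaffected.
Relative clearance = 0.1892 + 0.12 + 0.45 = 0.7592.
With dosing unchanged, average steady-state concentration scales as 1/CL: 63.3 / 0.7592 = 83.4 μg/mL.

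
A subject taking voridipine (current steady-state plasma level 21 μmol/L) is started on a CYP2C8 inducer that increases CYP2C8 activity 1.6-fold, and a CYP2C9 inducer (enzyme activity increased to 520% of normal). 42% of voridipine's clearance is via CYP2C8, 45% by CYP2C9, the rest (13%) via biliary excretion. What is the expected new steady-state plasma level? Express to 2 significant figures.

6.7 μmol/L

The CYP2C8 pathway (42% of clearance) rises to 1.6× activity: 0.42 × 1.6 = 0.672.
The CYP2C9 pathway (45% of clearance) increases to 5.2× activity: 0.45 × 5.2 = 2.34.
Non-CYP routes (13%) are unchanged.
CL_new/CL_old = 0.672 + 2.34 + 0.13 = 3.142.
Dividing the baseline by the relative clearance: 21 / 3.142 = 6.7 μmol/L.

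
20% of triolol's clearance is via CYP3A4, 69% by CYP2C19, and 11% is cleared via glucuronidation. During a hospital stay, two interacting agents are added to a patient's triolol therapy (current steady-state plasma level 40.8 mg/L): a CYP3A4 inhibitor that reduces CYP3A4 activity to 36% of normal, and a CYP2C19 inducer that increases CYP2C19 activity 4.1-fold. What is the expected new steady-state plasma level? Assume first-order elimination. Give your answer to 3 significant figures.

13.6 mg/L

The CYP3A4 pathway (20% of clearance) drops to 0.36× activity: 0.2 × 0.36 = 0.072.
The CYP2C19 pathway (69% of clearance) is boosted to 4.1× activity: 0.69 × 4.1 = 2.829.
Non-CYP routes (11%) are unchanged.
CL_new/CL_old = 0.072 + 2.829 + 0.11 = 3.011.
Steady-state plasma level ∝ 1/CL: new value = 40.8 / 3.011 = 13.6 mg/L.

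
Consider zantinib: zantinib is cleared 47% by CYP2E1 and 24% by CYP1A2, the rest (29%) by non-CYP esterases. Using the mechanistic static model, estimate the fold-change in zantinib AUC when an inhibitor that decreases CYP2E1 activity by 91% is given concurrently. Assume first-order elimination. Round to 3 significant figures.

1.75

The CYP2E1 pathway (47% of clearance) is reduced to 0.09× activity: 0.47 × 0.09 = 0.0423.
CYP1A2 (24%) and the residual 29% are unaffected.
Relative clearance = 0.0423 + 0.24 + 0.29 = 0.5723.
AUC ratio = CL_old/CL_new = 1 / 0.5723 = 1.75.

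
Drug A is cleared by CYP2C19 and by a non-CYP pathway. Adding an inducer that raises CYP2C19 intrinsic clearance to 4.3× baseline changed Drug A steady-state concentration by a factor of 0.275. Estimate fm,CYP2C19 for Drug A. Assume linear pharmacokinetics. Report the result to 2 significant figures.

0.80

CL'/CL = 1 / 0.275 = 3.636
4.3·fm + (1 − fm) = 3.636
fm = (3.636 − 1) / (4.3 − 1) = 0.80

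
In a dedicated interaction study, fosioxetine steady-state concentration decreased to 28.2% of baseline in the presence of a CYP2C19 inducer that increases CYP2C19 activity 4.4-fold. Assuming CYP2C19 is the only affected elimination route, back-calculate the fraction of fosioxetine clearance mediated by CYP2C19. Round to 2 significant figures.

0.75

Write x for the fraction cleared via CYP2C19. The observed steady-state concentration change means clearance rose to 1/0.282 = 3.546 of baseline.
Only the CYP2C19 route changed, so 3.546 = x·4.4 + (1 − x), giving x = 0.75.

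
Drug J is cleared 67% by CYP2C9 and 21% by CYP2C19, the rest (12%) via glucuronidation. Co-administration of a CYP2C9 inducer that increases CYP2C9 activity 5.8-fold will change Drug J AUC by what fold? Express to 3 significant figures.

The CYP2C9 pathway (67% of clearance) rises to 5.8× activity: 0.67 × 5.8 = 3.886.
CYP2C19 (21%) and the residual 12% are unaffected.
New clearance relative to baseline: 3.886 + 0.21 + 0.12 = 4.216.
AUC ratio = CL_old/CL_new = 1 / 4.216 = 0.237.

0.237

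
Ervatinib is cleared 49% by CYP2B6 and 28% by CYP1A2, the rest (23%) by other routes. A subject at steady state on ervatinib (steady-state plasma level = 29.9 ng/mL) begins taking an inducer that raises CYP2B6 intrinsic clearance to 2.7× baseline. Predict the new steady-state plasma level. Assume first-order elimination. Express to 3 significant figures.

CYP2B6: 0.49 × 2.7 = 1.323
CYP1A2: 0.28 (unchanged)
Other: 0.23 (unchanged)
New clearance relative to baseline: 1.323 + 0.28 + 0.23 = 1.833.
With dosing unchanged, steady-state plasma level scales as 1/CL: 29.9 / 1.833 = 16.3 ng/mL.

16.3 ng/mL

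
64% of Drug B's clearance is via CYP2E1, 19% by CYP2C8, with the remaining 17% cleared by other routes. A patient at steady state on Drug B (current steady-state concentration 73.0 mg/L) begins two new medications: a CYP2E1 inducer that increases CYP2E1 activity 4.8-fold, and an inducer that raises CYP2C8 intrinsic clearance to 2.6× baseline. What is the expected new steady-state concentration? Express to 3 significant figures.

19.5 mg/L

CYP2E1: 0.64 × 4.8 = 3.072
CYP2C8: 0.19 × 2.6 = 0.494
Other: 0.17 (unchanged)
CL_new/CL_old = 3.072 + 0.494 + 0.17 = 3.736.
New steady-state concentration = 73.0 / 3.736 = 19.5 mg/L (concentration scales inversely with clearance).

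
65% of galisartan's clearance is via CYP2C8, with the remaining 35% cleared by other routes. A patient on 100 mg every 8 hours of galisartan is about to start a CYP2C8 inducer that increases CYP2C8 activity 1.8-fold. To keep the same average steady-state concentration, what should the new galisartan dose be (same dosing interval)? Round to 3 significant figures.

The CYP2C8 pathway (65% of clearance) rises to 1.8× activity: 0.65 × 1.8 = 1.17.
The remaining 35% of clearance is unaffected.
Relative clearance = 1.17 + 0.35 = 1.52.
Css,avg = (dose rate)/CL, so holding Css fixed requires dose ∝ CL: 100 × 1.52 = 152 mg.

152 mg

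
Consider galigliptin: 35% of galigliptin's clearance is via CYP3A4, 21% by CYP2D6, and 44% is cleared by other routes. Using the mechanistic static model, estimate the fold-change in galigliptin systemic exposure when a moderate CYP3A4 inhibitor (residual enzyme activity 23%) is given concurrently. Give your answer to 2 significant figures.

1.4

The CYP3A4 pathway (35% of clearance) drops to 0.23× activity: 0.35 × 0.23 = 0.0805.
CYP2D6 (21%) and the residual 44% are unaffected.
New clearance relative to baseline: 0.0805 + 0.21 + 0.44 = 0.7305.
Systemic exposure ratio = CL_old/CL_new = 1 / 0.7305 = 1.4.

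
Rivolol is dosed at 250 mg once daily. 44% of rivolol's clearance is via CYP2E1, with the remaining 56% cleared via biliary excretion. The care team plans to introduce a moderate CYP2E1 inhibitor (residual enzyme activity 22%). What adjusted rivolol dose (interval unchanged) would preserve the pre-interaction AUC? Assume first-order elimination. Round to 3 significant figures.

164 mg

CYP2E1: 0.44 × 0.22 = 0.0968
Other: 0.56 (unchanged)
Relative clearance = 0.0968 + 0.56 = 0.6568.
Exposure is unchanged when dose changes in proportion to clearance. New dose = 250 mg × 0.6568 = 164 mg.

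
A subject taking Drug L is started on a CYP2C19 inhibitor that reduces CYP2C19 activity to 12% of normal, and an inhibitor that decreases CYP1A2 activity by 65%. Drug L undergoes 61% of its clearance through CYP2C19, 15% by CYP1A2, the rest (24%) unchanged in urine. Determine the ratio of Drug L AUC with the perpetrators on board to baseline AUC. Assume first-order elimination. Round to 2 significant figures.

The CYP2C19 pathway (61% of clearance) is reduced to 0.12× activity: 0.61 × 0.12 = 0.0732.
The CYP1A2 pathway (15% of clearance) drops to 0.35× activity: 0.15 × 0.35 = 0.0525.
Non-CYP routes (24%) are unchanged.
Relative clearance = 0.0732 + 0.0525 + 0.24 = 0.3657.
AUC ∝ 1/CL: fold-change = 1 / 0.3657 = 2.7.

2.7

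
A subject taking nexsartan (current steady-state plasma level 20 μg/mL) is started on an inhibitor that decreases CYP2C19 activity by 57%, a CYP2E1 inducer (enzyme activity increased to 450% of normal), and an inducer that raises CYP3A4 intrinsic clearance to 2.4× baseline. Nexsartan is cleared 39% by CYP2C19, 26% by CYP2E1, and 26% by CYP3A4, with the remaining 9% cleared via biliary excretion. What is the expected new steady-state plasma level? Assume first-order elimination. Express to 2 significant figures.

The CYP2C19 pathway (39% of clearance) is reduced to 0.43× activity: 0.39 × 0.43 = 0.1677.
The CYP2E1 pathway (26% of clearance) rises to 4.5× activity: 0.26 × 4.5 = 1.17.
The CYP3A4 pathway (26% of clearance) rises to 2.4× activity: 0.26 × 2.4 = 0.624.
The remaining 9% of clearance is unaffected.
CL_new/CL_old = 0.1677 + 1.17 + 0.624 + 0.09 = 2.0517.
New steady-state plasma level = 20 / 2.0517 = 9.7 μg/mL (concentration scales inversely with clearance).

9.7 μg/mL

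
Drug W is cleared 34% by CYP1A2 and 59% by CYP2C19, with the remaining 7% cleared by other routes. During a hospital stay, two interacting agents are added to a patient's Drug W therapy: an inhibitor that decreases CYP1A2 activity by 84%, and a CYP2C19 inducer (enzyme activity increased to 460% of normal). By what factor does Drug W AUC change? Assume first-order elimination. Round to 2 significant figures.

The CYP1A2 pathway (34% of clearance) falls to 0.16× activity: 0.34 × 0.16 = 0.0544.
The CYP2C19 pathway (59% of clearance) increases to 4.6× activity: 0.59 × 4.6 = 2.714.
The remaining 7% of clearance is unaffected.
CL_new/CL_old = 0.0544 + 2.714 + 0.07 = 2.8384.
AUC ∝ 1/CL: fold-change = 1 / 2.8384 = 0.35.

0.35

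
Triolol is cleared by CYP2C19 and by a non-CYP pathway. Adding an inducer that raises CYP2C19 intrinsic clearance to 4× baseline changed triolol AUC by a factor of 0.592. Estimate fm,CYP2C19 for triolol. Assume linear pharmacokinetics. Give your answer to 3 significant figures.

Let fm be the CYP2C19 fraction. New clearance relative to baseline = fm × 4 + (1 − fm).
AUC ratio = 1 / (new CL fraction), so new CL fraction = 1 / 0.592 = 1.689.
fm × 4 + 1 − fm = 1.689  ⇒  fm × (4 − 1) = 0.6892  ⇒  fm = 0.230.

0.230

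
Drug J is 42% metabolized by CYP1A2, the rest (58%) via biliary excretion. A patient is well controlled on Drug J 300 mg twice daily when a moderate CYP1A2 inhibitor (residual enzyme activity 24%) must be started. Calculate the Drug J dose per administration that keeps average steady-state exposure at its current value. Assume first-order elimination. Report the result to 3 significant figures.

204 mg

CYP1A2: 0.42 × 0.24 = 0.1008
Other: 0.58 (unchanged)
CL_new/CL_old = 0.1008 + 0.58 = 0.6808.
Css,avg = (dose rate)/CL, so holding Css fixed requires dose ∝ CL: 300 × 0.6808 = 204 mg.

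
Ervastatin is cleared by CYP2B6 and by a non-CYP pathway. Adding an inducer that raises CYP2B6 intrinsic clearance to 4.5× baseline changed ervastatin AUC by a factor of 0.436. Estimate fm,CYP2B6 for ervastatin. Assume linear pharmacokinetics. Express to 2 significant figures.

CL'/CL = 1 / 0.436 = 2.294
4.5·fm + (1 − fm) = 2.294
fm = (2.294 − 1) / (4.5 − 1) = 0.37

0.37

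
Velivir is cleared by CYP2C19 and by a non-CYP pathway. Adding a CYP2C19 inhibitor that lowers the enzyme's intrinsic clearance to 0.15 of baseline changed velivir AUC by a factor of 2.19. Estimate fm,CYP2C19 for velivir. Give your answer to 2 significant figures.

0.64

Let fm be the CYP2C19 fraction. New clearance relative to baseline = fm × 0.15 + (1 − fm).
AUC ratio = 1 / (new CL fraction), so new CL fraction = 1 / 2.19 = 0.4566.
fm × 0.15 + 1 − fm = 0.4566  ⇒  fm × (0.15 − 1) = −0.5434  ⇒  fm = 0.64.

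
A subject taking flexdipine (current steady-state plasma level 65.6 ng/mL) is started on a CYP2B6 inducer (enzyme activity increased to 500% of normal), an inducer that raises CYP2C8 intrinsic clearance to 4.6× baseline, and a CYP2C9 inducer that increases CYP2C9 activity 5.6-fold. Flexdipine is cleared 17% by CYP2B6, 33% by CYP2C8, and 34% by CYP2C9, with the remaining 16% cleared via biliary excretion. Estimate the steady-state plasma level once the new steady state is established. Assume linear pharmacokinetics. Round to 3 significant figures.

14.8 ng/mL

The CYP2B6 pathway (17% of clearance) increases to 5× activity: 0.17 × 5 = 0.85.
The CYP2C8 pathway (33% of clearance) increases to 4.6× activity: 0.33 × 4.6 = 1.518.
The CYP2C9 pathway (34% of clearance) increases to 5.6× activity: 0.34 × 5.6 = 1.904.
The remaining 16% of clearance is unaffected.
New clearance relative to baseline: 0.85 + 1.518 + 1.904 + 0.16 = 4.432.
Dividing the baseline by the relative clearance: 65.6 / 4.432 = 14.8 ng/mL.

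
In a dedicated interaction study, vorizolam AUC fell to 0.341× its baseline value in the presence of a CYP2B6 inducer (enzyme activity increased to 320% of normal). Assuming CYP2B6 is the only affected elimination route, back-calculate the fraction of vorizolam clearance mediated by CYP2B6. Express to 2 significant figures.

0.88

CL'/CL = 1 / 0.341 = 2.933
3.2·fm + (1 − fm) = 2.933
fm = (2.933 − 1) / (3.2 − 1) = 0.88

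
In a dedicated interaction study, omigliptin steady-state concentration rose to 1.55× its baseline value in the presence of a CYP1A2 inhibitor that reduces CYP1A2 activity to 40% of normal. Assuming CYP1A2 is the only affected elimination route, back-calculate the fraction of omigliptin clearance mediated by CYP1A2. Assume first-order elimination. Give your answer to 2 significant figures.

Let fm be the CYP1A2 fraction. New clearance relative to baseline = fm × 0.4 + (1 − fm).
Steady-state concentration ratio = 1 / (new CL fraction), so new CL fraction = 1 / 1.55 = 0.6452.
fm × 0.4 + 1 − fm = 0.6452  ⇒  fm × (0.4 − 1) = −0.3548  ⇒  fm = 0.59.

0.59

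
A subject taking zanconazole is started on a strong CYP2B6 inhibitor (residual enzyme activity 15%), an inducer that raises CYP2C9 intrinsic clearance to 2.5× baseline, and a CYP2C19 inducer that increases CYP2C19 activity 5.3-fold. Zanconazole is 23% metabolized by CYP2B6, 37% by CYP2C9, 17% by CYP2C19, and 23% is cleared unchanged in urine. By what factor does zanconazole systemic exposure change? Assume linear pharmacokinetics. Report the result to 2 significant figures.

The CYP2B6 pathway (23% of clearance) falls to 0.15× activity: 0.23 × 0.15 = 0.0345.
The CYP2C9 pathway (37% of clearance) rises to 2.5× activity: 0.37 × 2.5 = 0.925.
The CYP2C19 pathway (17% of clearance) is boosted to 5.3× activity: 0.17 × 5.3 = 0.901.
The remaining 23% of clearance is unaffected.
New clearance relative to baseline: 0.0345 + 0.925 + 0.901 + 0.23 = 2.0905.
Net systemic exposure ratio = 1 / 2.0905 = 0.48.

0.48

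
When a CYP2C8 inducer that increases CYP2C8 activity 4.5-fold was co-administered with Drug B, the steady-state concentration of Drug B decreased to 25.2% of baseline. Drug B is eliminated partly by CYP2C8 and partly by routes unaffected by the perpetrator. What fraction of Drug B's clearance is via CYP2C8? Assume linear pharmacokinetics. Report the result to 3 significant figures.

Let fm be the CYP2C8 fraction. New clearance relative to baseline = fm × 4.5 + (1 − fm).
Steady-state concentration ratio = 1 / (new CL fraction), so new CL fraction = 1 / 0.252 = 3.968.
fm × 4.5 + 1 − fm = 3.968  ⇒  fm × (4.5 − 1) = 2.968  ⇒  fm = 0.848.

0.848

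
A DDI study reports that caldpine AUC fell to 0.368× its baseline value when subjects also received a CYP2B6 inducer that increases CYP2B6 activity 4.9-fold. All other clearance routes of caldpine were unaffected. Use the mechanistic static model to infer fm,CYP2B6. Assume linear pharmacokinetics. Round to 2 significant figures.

0.44

Let fm be the CYP2B6 fraction. New clearance relative to baseline = fm × 4.9 + (1 − fm).
AUC ratio = 1 / (new CL fraction), so new CL fraction = 1 / 0.368 = 2.717.
fm × 4.9 + 1 − fm = 2.717  ⇒  fm × (4.9 − 1) = 1.717  ⇒  fm = 0.44.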